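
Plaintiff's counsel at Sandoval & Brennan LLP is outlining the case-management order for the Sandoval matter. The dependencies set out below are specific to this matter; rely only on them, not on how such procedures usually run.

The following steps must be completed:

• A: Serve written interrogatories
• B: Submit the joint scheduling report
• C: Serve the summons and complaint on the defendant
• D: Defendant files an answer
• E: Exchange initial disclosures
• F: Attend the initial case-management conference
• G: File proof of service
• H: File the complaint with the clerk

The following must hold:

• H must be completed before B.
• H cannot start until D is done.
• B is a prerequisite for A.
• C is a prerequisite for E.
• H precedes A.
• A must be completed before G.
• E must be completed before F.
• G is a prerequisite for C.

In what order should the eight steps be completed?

D, H, B, A, G, C, E, F

D has no prerequisites → D first.
H needed D, now all done → H.
B needed H, now all done → B.
A needed B and H, now all done → A.
G is the only step now ready → G.
C needed G, now all done → C.
E is the only step now ready → E.
F needed E, now all done → F.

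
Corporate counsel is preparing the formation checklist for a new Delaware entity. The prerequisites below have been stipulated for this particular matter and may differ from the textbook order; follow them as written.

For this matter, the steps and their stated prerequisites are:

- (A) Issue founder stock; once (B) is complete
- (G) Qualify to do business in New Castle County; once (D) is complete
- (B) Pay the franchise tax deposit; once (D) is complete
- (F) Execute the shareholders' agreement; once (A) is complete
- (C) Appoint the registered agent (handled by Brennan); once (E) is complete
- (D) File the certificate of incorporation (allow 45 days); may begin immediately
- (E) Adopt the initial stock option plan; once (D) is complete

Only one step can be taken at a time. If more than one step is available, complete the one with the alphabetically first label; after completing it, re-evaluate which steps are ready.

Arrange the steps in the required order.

(D) → (B) → (A) → (E) → (C) → (F) → (G)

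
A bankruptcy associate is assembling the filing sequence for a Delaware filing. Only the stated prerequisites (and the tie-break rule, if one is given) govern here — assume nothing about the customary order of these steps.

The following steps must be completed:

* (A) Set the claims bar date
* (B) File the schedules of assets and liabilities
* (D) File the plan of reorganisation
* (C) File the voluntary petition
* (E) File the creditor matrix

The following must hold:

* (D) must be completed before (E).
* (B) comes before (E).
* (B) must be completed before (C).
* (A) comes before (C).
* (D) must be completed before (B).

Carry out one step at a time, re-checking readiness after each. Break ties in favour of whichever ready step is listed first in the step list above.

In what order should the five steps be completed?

(A) and (D) have no prerequisites; (A) is listed earlier, so (A) is first.
Next only (D) has its prerequisites met → (D).
Next only (B) has its prerequisites met → (B).
Now (C) and (E) have their prerequisites met. (C) is listed earlier, so (C) next.
Next only (E) has its prerequisites met → (E).

(A), (D), (B), (C), (E)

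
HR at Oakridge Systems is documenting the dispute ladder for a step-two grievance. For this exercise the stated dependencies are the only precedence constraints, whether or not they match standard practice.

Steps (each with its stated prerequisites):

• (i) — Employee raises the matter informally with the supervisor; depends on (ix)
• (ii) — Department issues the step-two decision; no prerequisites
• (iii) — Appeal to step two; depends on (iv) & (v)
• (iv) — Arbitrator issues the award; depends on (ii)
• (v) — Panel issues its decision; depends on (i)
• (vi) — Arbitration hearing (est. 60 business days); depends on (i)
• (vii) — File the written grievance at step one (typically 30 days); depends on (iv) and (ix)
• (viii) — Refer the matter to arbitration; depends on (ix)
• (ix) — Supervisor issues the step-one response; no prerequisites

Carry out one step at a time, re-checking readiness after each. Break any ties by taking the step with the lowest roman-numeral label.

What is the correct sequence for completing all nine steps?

(ii) and (ix) have no prerequisites; (ii) has the earlier label, so (ii) is first.
(iv) now also ready, so the ready set is {(iv), (ix)}; (iv) has the earlier label → (iv).
Next only (ix) has its prerequisites met → (ix).
Now (i), (vii) and (viii) have their prerequisites met. (i) has the earlier label, so (i) next.
(v), (vi), (vii) and (viii) are all available; (v) has the earlier label → (v).
(iii) now also ready, so the ready set is {(iii), (vi), (vii), (viii)}; (iii) has the earlier label → (iii).
(vi), (vii) and (viii) are all available; (vi) has the earlier label → (vi).
(vii) and (viii) are both available; (vii) has the earlier label → (vii).
(viii) needed (ix), now all done → (viii).

(ii), (iv), (ix), (i), (v), (iii), (vi), (vii), (viii)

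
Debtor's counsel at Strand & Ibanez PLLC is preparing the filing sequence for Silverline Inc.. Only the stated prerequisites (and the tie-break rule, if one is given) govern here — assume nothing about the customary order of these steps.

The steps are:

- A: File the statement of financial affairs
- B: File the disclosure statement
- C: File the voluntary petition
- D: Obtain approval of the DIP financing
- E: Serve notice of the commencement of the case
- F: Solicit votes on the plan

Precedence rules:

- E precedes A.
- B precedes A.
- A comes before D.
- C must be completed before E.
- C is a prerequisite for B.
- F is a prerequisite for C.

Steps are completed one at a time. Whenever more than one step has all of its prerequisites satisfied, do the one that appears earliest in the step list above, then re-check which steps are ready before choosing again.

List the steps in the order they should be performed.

F has no prerequisites → F first.
C is the only step now ready → C.
B and E are both available; B is listed earlier → B.
That leaves E as the only ready step → E.
A needed B and E, now all done → A.
D needed A, now all done → D.

F → C → B → E → A → D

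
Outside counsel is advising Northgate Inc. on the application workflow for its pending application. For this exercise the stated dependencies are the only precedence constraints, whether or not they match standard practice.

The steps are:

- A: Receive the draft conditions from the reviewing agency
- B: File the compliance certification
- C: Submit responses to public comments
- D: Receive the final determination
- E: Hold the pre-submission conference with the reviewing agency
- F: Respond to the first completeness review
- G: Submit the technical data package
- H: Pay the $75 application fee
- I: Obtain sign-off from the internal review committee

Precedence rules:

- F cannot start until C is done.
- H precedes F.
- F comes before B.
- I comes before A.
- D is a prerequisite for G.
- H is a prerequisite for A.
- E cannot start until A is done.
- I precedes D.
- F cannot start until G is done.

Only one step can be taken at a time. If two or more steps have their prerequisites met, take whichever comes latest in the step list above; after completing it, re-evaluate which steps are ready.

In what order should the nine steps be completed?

I → H → D → G → C → F → B → A → E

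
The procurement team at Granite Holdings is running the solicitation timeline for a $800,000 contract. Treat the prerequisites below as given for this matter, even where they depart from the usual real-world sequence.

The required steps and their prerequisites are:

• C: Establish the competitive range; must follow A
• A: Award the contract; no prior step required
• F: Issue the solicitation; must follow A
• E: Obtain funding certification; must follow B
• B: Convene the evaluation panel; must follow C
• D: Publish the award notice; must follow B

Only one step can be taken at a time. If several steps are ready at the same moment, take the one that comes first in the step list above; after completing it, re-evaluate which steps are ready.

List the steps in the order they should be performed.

A has no prerequisites → A first.
Now C and F have their prerequisites met. C is listed earlier, so C next.
Ready: F and B. F is listed earlier → F.
B needed C, now all done → B.
E and D are both available; E is listed earlier → E.
D needed B, now all done → D.

A, C, F, B, E, D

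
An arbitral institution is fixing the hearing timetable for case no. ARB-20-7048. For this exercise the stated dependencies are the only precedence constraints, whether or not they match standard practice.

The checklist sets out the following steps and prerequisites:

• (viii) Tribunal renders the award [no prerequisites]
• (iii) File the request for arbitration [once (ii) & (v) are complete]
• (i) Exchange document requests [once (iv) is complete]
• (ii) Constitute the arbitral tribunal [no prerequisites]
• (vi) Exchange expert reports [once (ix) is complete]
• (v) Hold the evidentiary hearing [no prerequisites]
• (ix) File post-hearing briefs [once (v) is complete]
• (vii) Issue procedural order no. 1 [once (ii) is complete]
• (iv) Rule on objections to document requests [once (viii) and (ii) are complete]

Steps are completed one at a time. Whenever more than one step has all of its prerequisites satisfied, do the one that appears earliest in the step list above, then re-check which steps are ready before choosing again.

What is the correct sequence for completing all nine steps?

(viii) (ii) (v) (iii) (ix) (vi) (vii) (iv) (i)

(viii), (ii) and (v) have no prerequisites; (viii) is listed earlier, so (viii) is first.
Now (ii) and (v) have their prerequisites met. (ii) is listed earlier, so (ii) next.
(v), (vii) and (iv) are all available; (v) is listed earlier → (v).
(iii), (ix), (vii) and (iv) are all available; (iii) is listed earlier → (iii).
(ix), (vii) and (iv) are all available; (ix) is listed earlier → (ix).
(vi) now also ready, so the ready set is {(vi), (vii), (iv)}; (vi) is listed earlier → (vi).
Now (vii) and (iv) have their prerequisites met. (vii) is listed earlier, so (vii) next.
That leaves (iv) as the only ready step → (iv).
That leaves (i) as the only ready step → (i).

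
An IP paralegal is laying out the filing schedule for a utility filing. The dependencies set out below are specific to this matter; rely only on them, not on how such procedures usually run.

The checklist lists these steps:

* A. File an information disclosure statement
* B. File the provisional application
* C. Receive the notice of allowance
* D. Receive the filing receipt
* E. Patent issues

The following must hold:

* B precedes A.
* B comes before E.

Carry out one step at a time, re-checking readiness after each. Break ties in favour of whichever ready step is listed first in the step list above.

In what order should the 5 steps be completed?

B → A → C → D → E

B, C and D have no prerequisites; B is listed earlier, so B is first.
A and E now also ready, so the ready set is {A, C, D, E}; A is listed earlier → A.
C, D and E are all available; C is listed earlier → C.
Now D and E have their prerequisites met. D is listed earlier, so D next.
E needed B, now all done → E.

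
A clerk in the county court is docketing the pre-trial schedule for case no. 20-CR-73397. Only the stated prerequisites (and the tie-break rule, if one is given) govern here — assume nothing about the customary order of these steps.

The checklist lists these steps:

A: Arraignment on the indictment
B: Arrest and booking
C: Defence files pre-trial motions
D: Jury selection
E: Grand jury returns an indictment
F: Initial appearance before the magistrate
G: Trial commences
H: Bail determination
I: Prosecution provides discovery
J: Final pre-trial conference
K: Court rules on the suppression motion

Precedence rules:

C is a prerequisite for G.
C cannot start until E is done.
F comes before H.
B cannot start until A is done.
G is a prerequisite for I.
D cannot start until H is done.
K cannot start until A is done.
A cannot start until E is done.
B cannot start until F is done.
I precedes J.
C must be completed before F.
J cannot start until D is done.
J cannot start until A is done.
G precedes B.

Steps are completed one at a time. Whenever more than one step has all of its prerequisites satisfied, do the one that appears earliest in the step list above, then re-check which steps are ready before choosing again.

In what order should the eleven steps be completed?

E has no prerequisites → E first.
A and C are both available; A is listed earlier → A.
K now also ready, so the ready set is {C, K}; C is listed earlier → C.
F, G and K are all available; F is listed earlier → F.
Now G, H and K have their prerequisites met. G is listed earlier, so G next.
B and I now also ready, so the ready set is {B, H, I, K}; B is listed earlier → B.
Ready: H, I and K. H is listed earlier → H.
D, I and K are all available; D is listed earlier → D.
Ready: I and K. I is listed earlier → I.
Now J and K have their prerequisites met. J is listed earlier, so J next.
K is the only step now ready → K.

E, A, C, F, G, B, H, D, I, J, K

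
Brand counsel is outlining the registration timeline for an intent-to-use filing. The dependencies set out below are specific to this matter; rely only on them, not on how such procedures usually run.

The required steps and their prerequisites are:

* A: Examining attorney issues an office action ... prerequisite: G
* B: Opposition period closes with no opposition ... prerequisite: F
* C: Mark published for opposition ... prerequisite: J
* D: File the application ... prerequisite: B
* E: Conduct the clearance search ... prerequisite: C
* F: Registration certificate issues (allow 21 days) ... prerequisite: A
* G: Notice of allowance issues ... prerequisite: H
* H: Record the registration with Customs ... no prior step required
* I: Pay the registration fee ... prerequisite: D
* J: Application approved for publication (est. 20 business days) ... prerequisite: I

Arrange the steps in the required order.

H, G, A, F, B, D, I, J, C, E

Only H has no prerequisites, so it is first.
Next only G has its prerequisites met → G.
A needed G, now all done → A.
F needed A, now all done → F.
Next only B has its prerequisites met → B.
D is the only step now ready → D.
I is the only step now ready → I.
J needed I, now all done → J.
Next only C has its prerequisites met → C.
Next only E has its prerequisites met → E.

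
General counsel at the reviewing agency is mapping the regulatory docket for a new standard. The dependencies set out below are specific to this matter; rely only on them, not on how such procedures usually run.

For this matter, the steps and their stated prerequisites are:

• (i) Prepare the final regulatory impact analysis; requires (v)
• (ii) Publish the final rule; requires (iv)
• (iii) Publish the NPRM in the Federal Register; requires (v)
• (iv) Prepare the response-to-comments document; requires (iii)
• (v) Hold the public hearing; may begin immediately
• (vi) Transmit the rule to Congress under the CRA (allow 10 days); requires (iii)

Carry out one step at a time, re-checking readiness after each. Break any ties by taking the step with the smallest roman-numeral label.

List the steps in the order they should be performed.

(v), (i), (iii), (iv), (ii), (vi)

(v) is the only step with nothing outstanding, so it goes first.
Now (i) and (iii) have their prerequisites met. (i) has the earlier label, so (i) next.
(iii) is the only step now ready → (iii).
Ready: (iv) and (vi). (iv) has the earlier label → (iv).
(ii) now also ready, so the ready set is {(ii), (vi)}; (ii) has the earlier label → (ii).
(vi) needed (iii), now all done → (vi).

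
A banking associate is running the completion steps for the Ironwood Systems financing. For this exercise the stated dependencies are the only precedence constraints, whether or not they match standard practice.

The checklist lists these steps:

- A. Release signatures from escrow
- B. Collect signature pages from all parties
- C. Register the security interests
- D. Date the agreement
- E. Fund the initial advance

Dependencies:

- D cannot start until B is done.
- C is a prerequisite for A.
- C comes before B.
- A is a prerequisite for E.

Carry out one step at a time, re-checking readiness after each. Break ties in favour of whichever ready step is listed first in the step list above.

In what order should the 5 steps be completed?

C, A, B, D, E

C is the only step with nothing outstanding, so it goes first.
Now A and B have their prerequisites met. A is listed earlier, so A next.
Now B and E have their prerequisites met. B is listed earlier, so B next.
D and E are both available; D is listed earlier → D.
Next only E has its prerequisites met → E.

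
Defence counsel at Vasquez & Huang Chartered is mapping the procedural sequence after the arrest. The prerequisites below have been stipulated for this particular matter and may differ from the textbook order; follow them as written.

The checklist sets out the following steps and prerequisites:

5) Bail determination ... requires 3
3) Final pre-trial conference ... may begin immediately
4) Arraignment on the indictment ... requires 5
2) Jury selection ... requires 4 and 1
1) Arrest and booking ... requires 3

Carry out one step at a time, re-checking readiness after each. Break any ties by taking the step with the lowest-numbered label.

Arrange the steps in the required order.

3, 1, 5, 4, 2

Only 3 has no prerequisites, so it is first.
1 and 5 are both available; 1 has the earlier label → 1.
Next only 5 has its prerequisites met → 5.
4 needed 5, now all done → 4.
That leaves 2 as the only ready step → 2.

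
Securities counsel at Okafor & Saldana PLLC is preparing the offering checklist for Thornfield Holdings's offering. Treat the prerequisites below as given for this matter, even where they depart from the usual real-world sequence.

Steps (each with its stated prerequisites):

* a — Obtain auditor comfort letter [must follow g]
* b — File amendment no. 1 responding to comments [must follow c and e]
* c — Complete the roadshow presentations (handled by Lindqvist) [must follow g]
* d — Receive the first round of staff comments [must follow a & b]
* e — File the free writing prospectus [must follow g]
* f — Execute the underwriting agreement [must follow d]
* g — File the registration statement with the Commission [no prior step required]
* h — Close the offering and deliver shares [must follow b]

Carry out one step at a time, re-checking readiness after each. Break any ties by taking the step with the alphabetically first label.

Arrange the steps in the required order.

g, a, c, e, b, d, f, h

Only g has no prerequisites, so it is first.
a, c and e are all available; a has the earlier label → a.
Now c and e have their prerequisites met. c has the earlier label, so c next.
e needed g, now all done → e.
That leaves b as the only ready step → b.
Ready: d and h. d has the earlier label → d.
f now also ready, so the ready set is {f, h}; f has the earlier label → f.
Next only h has its prerequisites met → h.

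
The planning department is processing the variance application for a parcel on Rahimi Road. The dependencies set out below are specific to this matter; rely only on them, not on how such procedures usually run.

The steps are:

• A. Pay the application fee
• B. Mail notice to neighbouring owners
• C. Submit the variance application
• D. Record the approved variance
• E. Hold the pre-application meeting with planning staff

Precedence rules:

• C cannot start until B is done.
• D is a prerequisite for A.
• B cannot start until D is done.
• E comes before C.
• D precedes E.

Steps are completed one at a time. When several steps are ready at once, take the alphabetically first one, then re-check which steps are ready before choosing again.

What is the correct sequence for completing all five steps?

D has no prerequisites → D first.
A, B and E are all available; A has the earlier label → A.
B and E are both available; B has the earlier label → B.
E needed D, now all done → E.
C needed B and E, now all done → C.

D → A → B → E → C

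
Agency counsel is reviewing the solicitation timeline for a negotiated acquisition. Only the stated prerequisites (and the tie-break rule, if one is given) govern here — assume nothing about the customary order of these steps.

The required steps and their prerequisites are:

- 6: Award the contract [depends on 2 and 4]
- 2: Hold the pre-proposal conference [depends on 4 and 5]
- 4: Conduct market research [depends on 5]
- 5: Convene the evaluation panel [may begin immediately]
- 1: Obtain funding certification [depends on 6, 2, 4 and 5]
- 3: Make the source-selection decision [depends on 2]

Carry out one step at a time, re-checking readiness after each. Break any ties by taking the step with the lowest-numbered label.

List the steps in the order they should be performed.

5, 4, 2, 3, 6, 1

5 has no prerequisites → 5 first.
That leaves 4 as the only ready step → 4.
Next only 2 has its prerequisites met → 2.
Now 3 and 6 have their prerequisites met. 3 has the earlier label, so 3 next.
6 is the only step now ready → 6.
1 is the only step now ready → 1.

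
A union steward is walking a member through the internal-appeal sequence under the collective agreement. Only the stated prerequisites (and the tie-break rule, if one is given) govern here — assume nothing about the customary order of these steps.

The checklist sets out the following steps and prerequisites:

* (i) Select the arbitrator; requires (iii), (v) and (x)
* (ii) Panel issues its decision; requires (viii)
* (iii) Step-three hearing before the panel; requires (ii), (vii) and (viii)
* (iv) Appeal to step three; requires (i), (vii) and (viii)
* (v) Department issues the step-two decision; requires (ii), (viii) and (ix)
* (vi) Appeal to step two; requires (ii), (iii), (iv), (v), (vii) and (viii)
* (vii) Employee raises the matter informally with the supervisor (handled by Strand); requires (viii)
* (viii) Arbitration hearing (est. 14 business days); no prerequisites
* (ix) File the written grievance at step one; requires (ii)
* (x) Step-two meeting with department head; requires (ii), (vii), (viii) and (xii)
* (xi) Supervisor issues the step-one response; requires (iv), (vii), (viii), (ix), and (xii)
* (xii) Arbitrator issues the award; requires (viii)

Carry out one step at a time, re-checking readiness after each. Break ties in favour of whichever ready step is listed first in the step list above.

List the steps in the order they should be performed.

(viii) has no prerequisites → (viii) first.
(ii), (vii) and (xii) are all available; (ii) is listed earlier → (ii).
(ix) now also ready, so the ready set is {(vii), (ix), (xii)}; (vii) is listed earlier → (vii).
(iii), (ix) and (xii) are all available; (iii) is listed earlier → (iii).
(ix) and (xii) are both available; (ix) is listed earlier → (ix).
(v) now also ready, so the ready set is {(v), (xii)}; (v) is listed earlier → (v).
Next only (xii) has its prerequisites met → (xii).
That leaves (x) as the only ready step → (x).
That leaves (i) as the only ready step → (i).
(iv) needed (i), (vii) and (viii), now all done → (iv).
(vi) and (xi) are both available; (vi) is listed earlier → (vi).
(xi) is the only step now ready → (xi).

(viii) (ii) (vii) (iii) (ix) (v) (xii) (x) (i) (iv) (vi) (xi)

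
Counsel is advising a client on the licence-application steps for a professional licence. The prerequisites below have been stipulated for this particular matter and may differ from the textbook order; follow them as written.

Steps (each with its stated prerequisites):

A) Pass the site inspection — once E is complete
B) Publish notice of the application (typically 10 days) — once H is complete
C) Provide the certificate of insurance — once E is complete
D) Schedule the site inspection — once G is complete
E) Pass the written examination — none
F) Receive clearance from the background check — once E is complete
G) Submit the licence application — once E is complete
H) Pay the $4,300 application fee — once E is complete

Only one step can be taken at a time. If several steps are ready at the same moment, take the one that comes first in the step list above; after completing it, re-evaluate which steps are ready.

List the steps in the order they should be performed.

Only E has no prerequisites, so it is first.
Now A, C, F, G and H have their prerequisites met. A is listed earlier, so A next.
C, F, G and H are all available; C is listed earlier → C.
Ready: F, G and H. F is listed earlier → F.
G and H are both available; G is listed earlier → G.
D now also ready, so the ready set is {D, H}; D is listed earlier → D.
H is the only step now ready → H.
B is the only step now ready → B.

E → A → C → F → G → D → H → B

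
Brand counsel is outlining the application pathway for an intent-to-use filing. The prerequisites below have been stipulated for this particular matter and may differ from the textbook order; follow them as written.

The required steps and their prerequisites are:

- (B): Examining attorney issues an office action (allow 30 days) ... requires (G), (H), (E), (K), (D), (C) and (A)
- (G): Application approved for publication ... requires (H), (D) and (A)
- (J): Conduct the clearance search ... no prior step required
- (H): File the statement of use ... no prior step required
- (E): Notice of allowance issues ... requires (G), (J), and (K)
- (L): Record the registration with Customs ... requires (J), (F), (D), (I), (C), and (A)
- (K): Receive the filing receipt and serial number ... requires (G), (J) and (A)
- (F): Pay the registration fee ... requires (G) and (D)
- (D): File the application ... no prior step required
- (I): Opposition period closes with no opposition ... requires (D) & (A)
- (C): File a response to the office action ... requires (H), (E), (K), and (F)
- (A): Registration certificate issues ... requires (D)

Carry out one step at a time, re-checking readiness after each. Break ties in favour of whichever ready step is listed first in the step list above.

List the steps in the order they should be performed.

Nothing is required for (J), (H) and (D). (J) is listed earlier → (J) first.
Ready: (H) and (D). (H) is listed earlier → (H).
Next only (D) has its prerequisites met → (D).
(A) needed (D), now all done → (A).
Now (G) and (I) have their prerequisites met. (G) is listed earlier, so (G) next.
Ready: (K), (F) and (I). (K) is listed earlier → (K).
(E) now also ready, so the ready set is {(E), (F), (I)}; (E) is listed earlier → (E).
(F) and (I) are both available; (F) is listed earlier → (F).
(C) now also ready, so the ready set is {(I), (C)}; (I) is listed earlier → (I).
(C) needed (H), (E), (K) and (F), now all done → (C).
Ready: (B) and (L). (B) is listed earlier → (B).
(L) needed (J), (F), (D), (I), (C) and (A), now all done → (L).

(J) (H) (D) (A) (G) (K) (E) (F) (I) (C) (B) (L)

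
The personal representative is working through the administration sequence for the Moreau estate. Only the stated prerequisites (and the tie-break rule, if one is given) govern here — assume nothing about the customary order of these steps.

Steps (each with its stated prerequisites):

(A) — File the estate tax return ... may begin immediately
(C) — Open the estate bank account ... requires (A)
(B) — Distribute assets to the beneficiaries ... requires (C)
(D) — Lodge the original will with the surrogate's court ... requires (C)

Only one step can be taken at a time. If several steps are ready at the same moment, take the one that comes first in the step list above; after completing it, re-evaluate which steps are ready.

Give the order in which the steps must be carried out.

(A) has no prerequisites → (A) first.
(C) needed (A), now all done → (C).
Now (B) and (D) have their prerequisites met. (B) is listed earlier, so (B) next.
(D) needed (C), now all done → (D).

(A), (C), (B), (D)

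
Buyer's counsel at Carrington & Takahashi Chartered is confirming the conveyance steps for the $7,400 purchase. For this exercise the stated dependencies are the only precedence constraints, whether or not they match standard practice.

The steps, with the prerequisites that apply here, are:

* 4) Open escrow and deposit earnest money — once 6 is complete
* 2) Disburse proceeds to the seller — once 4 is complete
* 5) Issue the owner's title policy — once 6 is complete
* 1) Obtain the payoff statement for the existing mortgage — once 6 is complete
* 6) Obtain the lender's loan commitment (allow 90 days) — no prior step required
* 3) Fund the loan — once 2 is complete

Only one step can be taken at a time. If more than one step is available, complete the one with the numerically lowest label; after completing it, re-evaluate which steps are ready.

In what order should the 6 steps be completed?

6 → 1 → 4 → 2 → 3 → 5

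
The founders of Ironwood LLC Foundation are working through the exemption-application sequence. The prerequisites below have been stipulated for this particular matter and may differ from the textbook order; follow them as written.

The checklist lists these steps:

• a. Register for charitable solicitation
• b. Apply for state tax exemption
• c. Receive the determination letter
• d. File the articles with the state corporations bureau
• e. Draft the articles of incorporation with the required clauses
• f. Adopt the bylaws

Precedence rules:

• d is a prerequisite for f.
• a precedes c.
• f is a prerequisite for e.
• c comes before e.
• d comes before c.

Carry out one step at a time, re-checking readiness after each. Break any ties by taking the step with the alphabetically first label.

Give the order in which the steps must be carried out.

Nothing is required for a, b and d. a has the earlier label → a first.
Now b and d have their prerequisites met. b has the earlier label, so b next.
That leaves d as the only ready step → d.
Now c and f have their prerequisites met. c has the earlier label, so c next.
That leaves f as the only ready step → f.
That leaves e as the only ready step → e.

a, b, d, c, f, e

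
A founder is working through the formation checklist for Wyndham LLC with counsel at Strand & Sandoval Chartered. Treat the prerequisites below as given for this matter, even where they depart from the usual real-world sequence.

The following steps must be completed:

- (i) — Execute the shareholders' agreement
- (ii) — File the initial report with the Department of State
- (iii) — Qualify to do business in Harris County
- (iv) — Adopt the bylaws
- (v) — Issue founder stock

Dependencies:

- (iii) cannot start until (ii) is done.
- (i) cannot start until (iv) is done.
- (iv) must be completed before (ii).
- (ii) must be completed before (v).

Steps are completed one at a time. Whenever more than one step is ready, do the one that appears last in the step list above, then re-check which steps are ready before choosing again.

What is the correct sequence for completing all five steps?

(iv) has no prerequisites → (iv) first.
(ii) and (i) are both available; (ii) is listed later → (ii).
(v), (iii) and (i) are all available; (v) is listed later → (v).
(iii) and (i) are both available; (iii) is listed later → (iii).
(i) needed (iv), now all done → (i).

(iv), (ii), (v), (iii), (i)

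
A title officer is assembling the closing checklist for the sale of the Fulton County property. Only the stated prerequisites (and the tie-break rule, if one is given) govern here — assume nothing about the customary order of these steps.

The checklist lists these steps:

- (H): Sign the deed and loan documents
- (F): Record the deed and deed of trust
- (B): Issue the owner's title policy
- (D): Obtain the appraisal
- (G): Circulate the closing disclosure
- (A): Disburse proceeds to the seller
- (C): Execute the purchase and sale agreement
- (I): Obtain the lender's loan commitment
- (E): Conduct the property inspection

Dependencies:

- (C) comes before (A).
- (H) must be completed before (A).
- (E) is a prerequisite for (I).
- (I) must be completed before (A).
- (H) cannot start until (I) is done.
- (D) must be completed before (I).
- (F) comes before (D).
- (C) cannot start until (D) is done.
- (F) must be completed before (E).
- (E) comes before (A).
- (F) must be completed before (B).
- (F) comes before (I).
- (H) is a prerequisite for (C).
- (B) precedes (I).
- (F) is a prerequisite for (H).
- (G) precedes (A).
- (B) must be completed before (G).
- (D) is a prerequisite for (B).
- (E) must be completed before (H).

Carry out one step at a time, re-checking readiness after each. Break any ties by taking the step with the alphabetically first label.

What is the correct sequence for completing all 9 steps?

Only (F) has no prerequisites, so it is first.
(D) and (E) are both available; (D) has the earlier label → (D).
(B) and (E) are both available; (B) has the earlier label → (B).
Now (E) and (G) have their prerequisites met. (E) has the earlier label, so (E) next.
(I) now also ready, so the ready set is {(G), (I)}; (G) has the earlier label → (G).
(I) is the only step now ready → (I).
That leaves (H) as the only ready step → (H).
(C) needed (D) and (H), now all done → (C).
Next only (A) has its prerequisites met → (A).

(F) (D) (B) (E) (G) (I) (H) (C) (A)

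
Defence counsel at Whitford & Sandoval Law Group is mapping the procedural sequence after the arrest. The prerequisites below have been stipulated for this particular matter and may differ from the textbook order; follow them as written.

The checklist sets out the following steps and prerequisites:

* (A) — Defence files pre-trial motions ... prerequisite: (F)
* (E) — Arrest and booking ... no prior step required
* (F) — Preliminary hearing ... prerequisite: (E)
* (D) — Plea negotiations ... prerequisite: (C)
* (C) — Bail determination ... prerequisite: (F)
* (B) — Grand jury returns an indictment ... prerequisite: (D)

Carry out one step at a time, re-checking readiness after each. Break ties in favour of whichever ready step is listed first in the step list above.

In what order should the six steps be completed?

(E) (F) (A) (C) (D) (B)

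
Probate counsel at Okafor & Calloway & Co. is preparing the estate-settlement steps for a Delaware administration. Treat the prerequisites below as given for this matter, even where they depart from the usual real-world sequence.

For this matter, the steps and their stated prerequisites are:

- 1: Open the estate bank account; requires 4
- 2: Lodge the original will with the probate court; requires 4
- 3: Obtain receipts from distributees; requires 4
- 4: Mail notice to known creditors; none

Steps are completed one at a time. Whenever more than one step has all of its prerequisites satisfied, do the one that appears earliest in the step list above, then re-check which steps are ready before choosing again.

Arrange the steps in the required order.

4 has no prerequisites → 4 first.
Ready: 1, 2 and 3. 1 is listed earlier → 1.
2 and 3 are both available; 2 is listed earlier → 2.
3 is the only step now ready → 3.

4 1 2 3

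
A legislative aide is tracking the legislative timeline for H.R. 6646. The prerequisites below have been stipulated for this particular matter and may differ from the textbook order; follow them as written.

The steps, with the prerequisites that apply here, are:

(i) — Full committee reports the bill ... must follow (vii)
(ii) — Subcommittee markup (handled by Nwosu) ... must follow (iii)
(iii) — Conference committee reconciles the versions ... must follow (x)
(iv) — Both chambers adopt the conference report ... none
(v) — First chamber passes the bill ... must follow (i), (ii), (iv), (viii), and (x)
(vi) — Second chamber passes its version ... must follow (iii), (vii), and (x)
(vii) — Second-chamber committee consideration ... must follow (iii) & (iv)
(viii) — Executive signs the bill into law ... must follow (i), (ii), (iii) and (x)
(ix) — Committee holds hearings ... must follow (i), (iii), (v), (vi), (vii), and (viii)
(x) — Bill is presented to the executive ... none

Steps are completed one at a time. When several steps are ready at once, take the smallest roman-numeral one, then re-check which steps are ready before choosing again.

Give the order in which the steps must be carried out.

(iv), (x), (iii), (ii), (vii), (i), (vi), (viii), (v), (ix)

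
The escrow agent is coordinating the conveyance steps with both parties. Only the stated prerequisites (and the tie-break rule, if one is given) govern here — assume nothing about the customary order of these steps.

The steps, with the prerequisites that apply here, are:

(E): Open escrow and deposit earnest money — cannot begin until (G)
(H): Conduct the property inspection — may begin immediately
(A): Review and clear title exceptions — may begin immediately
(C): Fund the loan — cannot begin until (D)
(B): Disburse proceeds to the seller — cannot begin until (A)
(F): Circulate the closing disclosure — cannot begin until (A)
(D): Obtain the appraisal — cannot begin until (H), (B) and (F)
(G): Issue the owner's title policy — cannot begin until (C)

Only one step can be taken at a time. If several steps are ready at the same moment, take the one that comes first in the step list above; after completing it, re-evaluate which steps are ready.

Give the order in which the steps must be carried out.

(H), (A), (B), (F), (D), (C), (G), (E)

Nothing is required for (H) and (A). (H) is listed earlier → (H) first.
(A) is the only step now ready → (A).
(B) and (F) are both available; (B) is listed earlier → (B).
(F) needed (A), now all done → (F).
Next only (D) has its prerequisites met → (D).
(C) needed (D), now all done → (C).
(G) is the only step now ready → (G).
(E) needed (G), now all done → (E).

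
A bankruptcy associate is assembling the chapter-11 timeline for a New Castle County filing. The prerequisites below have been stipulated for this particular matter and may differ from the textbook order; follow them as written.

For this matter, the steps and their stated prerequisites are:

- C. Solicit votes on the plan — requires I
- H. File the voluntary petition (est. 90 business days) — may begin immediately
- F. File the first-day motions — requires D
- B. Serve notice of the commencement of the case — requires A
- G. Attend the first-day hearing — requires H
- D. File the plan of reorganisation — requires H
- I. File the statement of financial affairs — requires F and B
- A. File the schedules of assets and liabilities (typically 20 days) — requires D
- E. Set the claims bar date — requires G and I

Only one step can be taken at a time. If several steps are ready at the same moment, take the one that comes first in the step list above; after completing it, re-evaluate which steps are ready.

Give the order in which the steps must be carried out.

H is the only step with nothing outstanding, so it goes first.
Now G and D have their prerequisites met. G is listed earlier, so G next.
D needed H, now all done → D.
Now F and A have their prerequisites met. F is listed earlier, so F next.
Next only A has its prerequisites met → A.
B is the only step now ready → B.
I is the only step now ready → I.
Ready: C and E. C is listed earlier → C.
E is the only step now ready → E.

H G D F A B I C E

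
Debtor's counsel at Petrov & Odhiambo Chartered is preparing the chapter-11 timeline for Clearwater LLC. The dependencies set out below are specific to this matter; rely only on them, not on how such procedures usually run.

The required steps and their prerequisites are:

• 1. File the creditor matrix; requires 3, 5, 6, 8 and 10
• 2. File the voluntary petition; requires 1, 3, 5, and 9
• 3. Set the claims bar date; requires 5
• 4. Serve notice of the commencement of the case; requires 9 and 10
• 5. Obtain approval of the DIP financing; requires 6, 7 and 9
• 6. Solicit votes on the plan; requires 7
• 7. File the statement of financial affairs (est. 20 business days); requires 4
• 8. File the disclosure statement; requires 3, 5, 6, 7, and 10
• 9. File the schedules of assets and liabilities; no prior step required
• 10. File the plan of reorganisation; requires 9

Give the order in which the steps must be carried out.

9 has no prerequisites → 9 first.
10 needed 9, now all done → 10.
4 is the only step now ready → 4.
Next only 7 has its prerequisites met → 7.
6 needed 7, now all done → 6.
5 needed 6, 7 and 9, now all done → 5.
3 needed 5, now all done → 3.
8 is the only step now ready → 8.
That leaves 1 as the only ready step → 1.
2 needed 1, 3, 5 and 9, now all done → 2.

9 10 4 7 6 5 3 8 1 2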